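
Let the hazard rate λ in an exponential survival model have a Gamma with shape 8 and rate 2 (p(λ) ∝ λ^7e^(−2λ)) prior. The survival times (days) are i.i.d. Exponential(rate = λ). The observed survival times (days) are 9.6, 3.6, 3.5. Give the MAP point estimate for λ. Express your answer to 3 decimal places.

λ̂_MAP = 0.535

The Exponential(rate=λ) likelihood is ∝ λ^n e^(−λΣtᵢ). Here n = 3 and Σtᵢ = 9.6 + 3.6 + 3.5 = 16.7.
Posterior ∝ λ^7e^(−2λ) · λ^3e^(−16.7λ) = λ^10e^(−18.7λ), i.e. Gamma(11, 18.7).
Mode = (a−1)/b = 10/18.7 ≈ 0.535.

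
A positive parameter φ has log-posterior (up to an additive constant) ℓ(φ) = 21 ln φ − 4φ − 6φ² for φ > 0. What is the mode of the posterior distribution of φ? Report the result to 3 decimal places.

φ̂_MAP = 1.167

ℓ'(φ) = 21/φ − 4 − 12φ. Setting this to zero and multiplying by φ: 12φ² + 4φ − 21 = 0.
φ = (−4 + √(4² + 4·12·21)) / (2·12) = (−4 + √1024) / 24 = (−4 + 32)/24 = 7/6.
ℓ''(φ) = −21/φ² − 12 < 0, confirming a maximum.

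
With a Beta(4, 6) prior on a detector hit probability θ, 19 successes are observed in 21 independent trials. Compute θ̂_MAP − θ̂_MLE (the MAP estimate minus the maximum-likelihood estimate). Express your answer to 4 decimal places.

Posterior is Beta(23, 8); MAP = (23−1)/(31−2) = 22/29 ≈ 0.75862.
MLE ignores the prior: θ̂_MLE = k/n = 19/21 ≈ 0.90476.
Difference = 22/29 − 19/21 = -89/609 ≈ -0.1461.

MAP − MLE = -0.1461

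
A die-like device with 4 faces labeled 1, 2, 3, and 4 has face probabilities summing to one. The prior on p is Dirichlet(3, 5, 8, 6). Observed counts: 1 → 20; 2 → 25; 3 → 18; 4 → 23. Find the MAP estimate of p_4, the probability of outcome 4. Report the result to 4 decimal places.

MAP estimate: 0.2692

The posterior is Dirichlet(αᵢ + nᵢ) = Dirichlet(23, 30, 26, 29).
For a Dirichlet(a₁,…,a_K) with all aᵢ > 1, the mode has j-th component (aⱼ − 1)/(Σaᵢ − K).
Here Σaᵢ = 108 and K = 4, so p_4 = (29 − 1)/(108 − 4) = 28/104 ≈ 0.2692.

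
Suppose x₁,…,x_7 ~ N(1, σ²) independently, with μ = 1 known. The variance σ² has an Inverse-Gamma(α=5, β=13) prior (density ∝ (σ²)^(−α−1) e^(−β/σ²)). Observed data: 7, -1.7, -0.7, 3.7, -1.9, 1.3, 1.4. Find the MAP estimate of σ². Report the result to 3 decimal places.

σ̂²_MAP = 4.638

Sum of squared deviations about the known mean: SS = (7−1)² + (-1.7−1)² + (-0.7−1)² + (3.7−1)² + (-1.9−1)² + (1.3−1)² + (1.4−1)² = 62.13.
The Normal likelihood contributes (σ²)^(−n/2) exp(−SS/(2σ²)), so the posterior is Inverse-Gamma(α + n/2, β + SS/2) = Inverse-Gamma(8.5, 44.065).
The mode of Inverse-Gamma(a, b) is b/(a+1) = 44.065/9.5 ≈ 4.638.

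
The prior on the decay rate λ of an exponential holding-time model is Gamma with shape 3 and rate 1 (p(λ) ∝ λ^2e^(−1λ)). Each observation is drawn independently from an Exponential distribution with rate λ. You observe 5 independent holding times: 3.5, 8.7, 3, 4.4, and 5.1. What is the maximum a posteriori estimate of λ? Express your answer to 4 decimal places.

The Exponential(rate=λ) likelihood is ∝ λ^n e^(−λΣtᵢ). Here n = 5 and Σtᵢ = 3.5 + 8.7 + 3 + 4.4 + 5.1 = 24.7.
Posterior ∝ λ^2e^(−1λ) · λ^5e^(−24.7λ) = λ^7e^(−25.7λ), i.e. Gamma(8, 25.7).
Mode = (a−1)/b = 7/25.7 ≈ 0.2724.

λ̂_MAP = 0.2724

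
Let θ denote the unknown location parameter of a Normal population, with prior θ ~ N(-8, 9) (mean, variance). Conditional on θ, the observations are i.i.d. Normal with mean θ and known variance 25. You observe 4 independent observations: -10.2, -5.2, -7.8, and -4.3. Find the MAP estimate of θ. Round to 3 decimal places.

θ̂_MAP = -7.336

n = 4; x̄ = ((-10.2) + (-5.2) + (-7.8) + (-4.3))/4 = -27.5/4 = -6.875.
For a Normal prior and Normal likelihood with known variance, the posterior is Normal; its mode equals its mean, the precision-weighted average.
Prior precision 1/σ₀² = 1/9; data precision n/σ² = 4/25 = 0.16.
θ̂ = ((1/9)·(-8) + 0.16·(-6.875)) / (1/9 + 0.16) = (-179/90)/(61/225) = -895/122 ≈ -7.336.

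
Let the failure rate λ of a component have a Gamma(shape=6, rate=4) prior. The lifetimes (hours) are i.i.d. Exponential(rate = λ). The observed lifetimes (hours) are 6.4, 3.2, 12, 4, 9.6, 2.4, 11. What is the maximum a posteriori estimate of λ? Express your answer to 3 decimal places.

λ̂_MAP = 0.228

The Exponential(rate=λ) likelihood is ∝ λ^n e^(−λΣtᵢ). Here n = 7 and Σtᵢ = 6.4 + 3.2 + 12 + 4 + 9.6 + 2.4 + 11 = 48.6.
Posterior ∝ λ^5e^(−4λ) · λ^7e^(−48.6λ) = λ^12e^(−52.6λ), i.e. Gamma(13, 52.6).
Mode = (a−1)/b = 12/52.6 ≈ 0.228.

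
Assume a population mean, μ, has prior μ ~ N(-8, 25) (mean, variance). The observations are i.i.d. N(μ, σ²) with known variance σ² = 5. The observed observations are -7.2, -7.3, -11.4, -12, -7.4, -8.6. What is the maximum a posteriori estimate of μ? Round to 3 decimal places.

n = 6; x̄ = ((-7.2) + (-7.3) + (-11.4) + (-12) + (-7.4) + (-8.6))/6 = -53.9/6 = -539/60 ≈ -8.9833.
For a Normal prior and Normal likelihood with known variance, the posterior is Normal; its mode equals its mean, the precision-weighted average.
Prior precision 1/σ₀² = 1/25 = 0.04; data precision n/σ² = 6/5 = 1.2.
μ̂ = (0.04·(-8) + 1.2·(-539/60)) / (0.04 + 1.2) = (-11.1)/1.24 = -555/62 ≈ -8.952.

μ̂_MAP = -8.952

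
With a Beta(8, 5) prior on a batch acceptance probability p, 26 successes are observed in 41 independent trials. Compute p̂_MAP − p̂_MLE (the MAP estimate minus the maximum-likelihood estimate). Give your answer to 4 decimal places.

Posterior is Beta(34, 20); MAP = (34−1)/(54−2) = 33/52 ≈ 0.63462.
MLE ignores the prior: p̂_MLE = k/n = 26/41 ≈ 0.63415.
Difference = 33/52 − 26/41 = 1/2132 ≈ 0.0005.

MAP − MLE = 0.0005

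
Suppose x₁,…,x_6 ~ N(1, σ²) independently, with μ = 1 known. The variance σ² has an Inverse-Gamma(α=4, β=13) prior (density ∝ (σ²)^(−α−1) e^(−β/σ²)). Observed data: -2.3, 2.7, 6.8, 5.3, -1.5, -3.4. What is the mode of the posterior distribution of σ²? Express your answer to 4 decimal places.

Sum of squared deviations about the known mean: SS = (-2.3−1)² + (2.7−1)² + (6.8−1)² + (5.3−1)² + (-1.5−1)² + (-3.4−1)² = 91.52.
The Normal likelihood contributes (σ²)^(−n/2) exp(−SS/(2σ²)), so the posterior is Inverse-Gamma(α + n/2, β + SS/2) = Inverse-Gamma(7, 58.76).
The mode of Inverse-Gamma(a, b) is b/(a+1) = 58.76/8 ≈ 7.3450.

σ̂²_MAP = 7.3450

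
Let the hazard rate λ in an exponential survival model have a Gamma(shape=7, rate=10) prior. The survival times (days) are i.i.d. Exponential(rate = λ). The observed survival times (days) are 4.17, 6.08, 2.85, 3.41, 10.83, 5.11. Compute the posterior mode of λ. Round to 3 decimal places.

The Exponential(rate=λ) likelihood is ∝ λ^n e^(−λΣtᵢ). Here n = 6 and Σtᵢ = 4.17 + 6.08 + 2.85 + 3.41 + 10.83 + 5.11 = 32.45.
Posterior ∝ λ^6e^(−10λ) · λ^6e^(−32.45λ) = λ^12e^(−42.45λ), i.e. Gamma(13, 42.45).
Mode = (a−1)/b = 12/42.45 ≈ 0.283.

λ̂_MAP = 0.283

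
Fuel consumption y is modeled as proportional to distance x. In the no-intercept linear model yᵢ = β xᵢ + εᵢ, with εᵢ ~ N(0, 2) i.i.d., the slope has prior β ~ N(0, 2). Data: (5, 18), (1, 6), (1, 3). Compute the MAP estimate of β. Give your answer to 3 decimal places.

β̂_MAP = 3.536

log p(β | y) = −Σ(yᵢ − βxᵢ)²/(2·2) − β²/(2·2) + const.
Setting the derivative to zero: Σxᵢ(yᵢ − βxᵢ)/2 − β/2 = 0, so β = Σxᵢyᵢ / (Σxᵢ² + σ²/τ²).
Σxᵢyᵢ = 5·18 + 1·6 + 1·3 = 99; Σxᵢ² = 27; σ²/τ² = 1.
β̂_MAP = 99 / (27 + 1) = 99/28 ≈ 3.536.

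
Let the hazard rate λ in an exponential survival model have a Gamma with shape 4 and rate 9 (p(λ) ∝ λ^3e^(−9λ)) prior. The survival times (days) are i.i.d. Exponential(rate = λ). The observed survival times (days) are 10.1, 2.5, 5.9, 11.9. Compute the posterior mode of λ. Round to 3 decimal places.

The Exponential(rate=λ) likelihood is ∝ λ^n e^(−λΣtᵢ). Here n = 4 and Σtᵢ = 10.1 + 2.5 + 5.9 + 11.9 = 30.4.
Posterior ∝ λ^3e^(−9λ) · λ^4e^(−30.4λ) = λ^7e^(−39.4λ), i.e. Gamma(8, 39.4).
Mode = (a−1)/b = 7/39.4 ≈ 0.178.

λ̂_MAP = 0.178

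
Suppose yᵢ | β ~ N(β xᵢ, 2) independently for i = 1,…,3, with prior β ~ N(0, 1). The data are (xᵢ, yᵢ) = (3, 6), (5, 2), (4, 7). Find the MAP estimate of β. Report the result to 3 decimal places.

log p(β | y) = −Σ(yᵢ − βxᵢ)²/(2·2) − β²/(2·1) + const.
Setting the derivative to zero: Σxᵢ(yᵢ − βxᵢ)/2 − β/1 = 0, so β = Σxᵢyᵢ / (Σxᵢ² + σ²/τ²).
Σxᵢyᵢ = 3·6 + 5·2 + 4·7 = 56; Σxᵢ² = 50; σ²/τ² = 2.
β̂_MAP = 56 / (50 + 2) = 56/52 ≈ 1.077.

β̂_MAP = 1.077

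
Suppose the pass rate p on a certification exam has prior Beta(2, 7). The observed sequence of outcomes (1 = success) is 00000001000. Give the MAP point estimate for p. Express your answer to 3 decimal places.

p̂_MAP = 0.111

Prior: Beta(2, 7).
Data: 1 success in 11 trials (from the sequence). The binomial likelihood contributes p(1−p)^10, so the posterior is Beta(2+1, 7+10) = Beta(3, 17).
For Beta(a, b) with a, b > 1 the mode is (a−1)/(a+b−2) = 2/18 ≈ 0.111.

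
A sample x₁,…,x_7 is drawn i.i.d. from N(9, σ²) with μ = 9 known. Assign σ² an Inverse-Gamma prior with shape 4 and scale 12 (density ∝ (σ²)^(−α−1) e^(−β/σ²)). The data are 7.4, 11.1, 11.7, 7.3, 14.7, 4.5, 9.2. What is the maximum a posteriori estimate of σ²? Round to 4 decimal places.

σ̂²_MAP = 5.5253

Sum of squared deviations about the known mean: SS = (7.4−9)² + (11.1−9)² + (11.7−9)² + (7.3−9)² + (14.7−9)² + (4.5−9)² + (9.2−9)² = 69.93.
The Normal likelihood contributes (σ²)^(−n/2) exp(−SS/(2σ²)), so the posterior is Inverse-Gamma(α + n/2, β + SS/2) = Inverse-Gamma(7.5, 46.965).
The mode of Inverse-Gamma(a, b) is b/(a+1) = 46.965/8.5 ≈ 5.5253.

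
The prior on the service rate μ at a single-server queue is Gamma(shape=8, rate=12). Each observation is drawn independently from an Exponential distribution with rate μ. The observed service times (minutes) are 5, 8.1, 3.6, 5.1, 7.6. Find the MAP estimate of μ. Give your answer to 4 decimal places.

μ̂_MAP = 0.2899

The Exponential(rate=μ) likelihood is ∝ μ^n e^(−μΣtᵢ). Here n = 5 and Σtᵢ = 5 + 8.1 + 3.6 + 5.1 + 7.6 = 29.4.
Posterior ∝ μ^7e^(−12μ) · μ^5e^(−29.4μ) = μ^12e^(−41.4μ), i.e. Gamma(13, 41.4).
Mode = (a−1)/b = 12/41.4 ≈ 0.2899.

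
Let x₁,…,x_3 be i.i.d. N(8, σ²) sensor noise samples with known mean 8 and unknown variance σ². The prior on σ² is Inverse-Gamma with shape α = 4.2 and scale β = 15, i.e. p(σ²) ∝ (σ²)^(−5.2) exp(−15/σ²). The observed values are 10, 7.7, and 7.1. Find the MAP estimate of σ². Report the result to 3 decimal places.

σ̂²_MAP = 2.604

Sum of squared deviations about the known mean: SS = (10−8)² + (7.7−8)² + (7.1−8)² = 4.9.
The Normal likelihood contributes (σ²)^(−n/2) exp(−SS/(2σ²)), so the posterior is Inverse-Gamma(α + n/2, β + SS/2) = Inverse-Gamma(5.7, 17.45).
The mode of Inverse-Gamma(a, b) is b/(a+1) = 17.45/6.7 ≈ 2.604.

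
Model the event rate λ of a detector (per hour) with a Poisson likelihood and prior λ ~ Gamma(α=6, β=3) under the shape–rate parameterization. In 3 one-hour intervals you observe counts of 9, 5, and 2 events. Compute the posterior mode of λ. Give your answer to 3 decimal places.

λ̂_MAP = 3.500

Σxᵢ = 9+5+2 = 16, with n = 3.
Posterior ∝ λ^5e^(−3λ) · λ^16e^(−3λ) = λ^21e^(−6λ), i.e. Gamma(shape=22, rate=6).
The mode of a Gamma(a, b) with a ≥ 1 (shape–rate) is (a−1)/b = 21/6 ≈ 3.500.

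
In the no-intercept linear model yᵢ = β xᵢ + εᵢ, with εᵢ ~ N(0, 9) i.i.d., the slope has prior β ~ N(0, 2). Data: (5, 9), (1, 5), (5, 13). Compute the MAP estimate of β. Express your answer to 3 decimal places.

β̂_MAP = 2.072

log p(β | y) = −Σ(yᵢ − βxᵢ)²/(2·9) − β²/(2·2) + const.
Setting the derivative to zero: Σxᵢ(yᵢ − βxᵢ)/9 − β/2 = 0, so β = Σxᵢyᵢ / (Σxᵢ² + σ²/τ²).
Σxᵢyᵢ = 5·9 + 1·5 + 5·13 = 115; Σxᵢ² = 51; σ²/τ² = 4.5.
β̂_MAP = 115 / (51 + 4.5) = 115/55.5 ≈ 2.072.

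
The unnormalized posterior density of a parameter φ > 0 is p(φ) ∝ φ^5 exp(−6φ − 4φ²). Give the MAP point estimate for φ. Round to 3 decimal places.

ℓ'(φ) = 5/φ − 6 − 8φ. Setting this to zero and multiplying by φ: 8φ² + 6φ − 5 = 0.
φ = (−6 + √(6² + 4·8·5)) / (2·8) = (−6 + √196) / 16 = (−6 + 14)/16 = 1/2.
ℓ''(φ) = −5/φ² − 8 < 0, confirming a maximum.

φ̂_MAP = 0.500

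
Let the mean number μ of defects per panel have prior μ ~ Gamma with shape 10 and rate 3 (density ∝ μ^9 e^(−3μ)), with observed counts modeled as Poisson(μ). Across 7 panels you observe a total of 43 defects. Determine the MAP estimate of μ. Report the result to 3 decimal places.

Σxᵢ = 43, n = 7.
Posterior ∝ μ^9e^(−3μ) · μ^43e^(−7μ) = μ^52e^(−10μ), i.e. Gamma(shape=53, rate=10).
The mode of a Gamma(a, b) with a ≥ 1 (shape–rate) is (a−1)/b = 52/10 ≈ 5.200.

μ̂_MAP = 5.200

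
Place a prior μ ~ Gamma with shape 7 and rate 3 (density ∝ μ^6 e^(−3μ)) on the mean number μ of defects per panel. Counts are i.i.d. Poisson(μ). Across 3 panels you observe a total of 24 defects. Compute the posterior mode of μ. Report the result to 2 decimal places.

μ̂_MAP = 5.00

Σxᵢ = 24, n = 3.
Posterior ∝ μ^6e^(−3μ) · μ^24e^(−3μ) = μ^30e^(−6μ), i.e. Gamma(shape=31, rate=6).
The mode of a Gamma(a, b) with a ≥ 1 (shape–rate) is (a−1)/b = 30/6 ≈ 5.00.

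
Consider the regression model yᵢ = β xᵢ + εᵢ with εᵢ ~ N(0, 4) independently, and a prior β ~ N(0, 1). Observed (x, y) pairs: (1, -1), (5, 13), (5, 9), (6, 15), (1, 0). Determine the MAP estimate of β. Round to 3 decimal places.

β̂_MAP = 2.163

log p(β | y) = −Σ(yᵢ − βxᵢ)²/(2·4) − β²/(2·1) + const.
Setting the derivative to zero: Σxᵢ(yᵢ − βxᵢ)/4 − β/1 = 0, so β = Σxᵢyᵢ / (Σxᵢ² + σ²/τ²).
Σxᵢyᵢ = 1·(-1) + 5·13 + 5·9 + 6·15 + 1·0 = 199; Σxᵢ² = 88; σ²/τ² = 4.
β̂_MAP = 199 / (88 + 4) = 199/92 ≈ 2.163.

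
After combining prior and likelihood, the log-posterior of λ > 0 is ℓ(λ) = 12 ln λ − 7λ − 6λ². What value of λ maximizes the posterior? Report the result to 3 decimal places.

λ̂_MAP = 0.750

ℓ'(λ) = 12/λ − 7 − 12λ. Setting this to zero and multiplying by λ: 12λ² + 7λ − 12 = 0.
λ = (−7 + √(7² + 4·12·12)) / (2·12) = (−7 + √625) / 24 = (−7 + 25)/24 = 3/4.
ℓ''(λ) = −12/λ² − 12 < 0, confirming a maximum.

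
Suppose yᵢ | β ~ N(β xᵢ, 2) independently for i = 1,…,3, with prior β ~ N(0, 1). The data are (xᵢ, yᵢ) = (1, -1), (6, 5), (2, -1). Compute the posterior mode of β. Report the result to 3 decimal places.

β̂_MAP = 0.628

log p(β | y) = −Σ(yᵢ − βxᵢ)²/(2·2) − β²/(2·1) + const.
Setting the derivative to zero: Σxᵢ(yᵢ − βxᵢ)/2 − β/1 = 0, so β = Σxᵢyᵢ / (Σxᵢ² + σ²/τ²).
Σxᵢyᵢ = 1·(-1) + 6·5 + 2·(-1) = 27; Σxᵢ² = 41; σ²/τ² = 2.
β̂_MAP = 27 / (41 + 2) = 27/43 ≈ 0.628.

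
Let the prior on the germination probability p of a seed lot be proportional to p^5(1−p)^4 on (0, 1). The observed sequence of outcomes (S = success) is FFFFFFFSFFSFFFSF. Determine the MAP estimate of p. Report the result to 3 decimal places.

The prior density ∝ p^5(1−p)^4 is the kernel of Beta(6, 5).
Data: 3 successes in 16 trials (from the sequence). The binomial likelihood contributes p^3(1−p)^13, so the posterior is Beta(6+3, 5+13) = Beta(9, 18).
For Beta(a, b) with a, b > 1 the mode is (a−1)/(a+b−2) = 8/25 ≈ 0.320.

p̂_MAP = 0.320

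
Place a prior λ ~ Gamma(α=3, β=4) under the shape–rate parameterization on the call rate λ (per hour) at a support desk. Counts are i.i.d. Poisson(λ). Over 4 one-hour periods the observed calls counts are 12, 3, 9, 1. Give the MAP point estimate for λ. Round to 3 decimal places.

λ̂_MAP = 3.375

Σxᵢ = 12+3+9+1 = 25, with n = 4.
Posterior ∝ λ^2e^(−4λ) · λ^25e^(−4λ) = λ^27e^(−8λ), i.e. Gamma(shape=28, rate=8).
The mode of a Gamma(a, b) with a ≥ 1 (shape–rate) is (a−1)/b = 27/8 ≈ 3.375.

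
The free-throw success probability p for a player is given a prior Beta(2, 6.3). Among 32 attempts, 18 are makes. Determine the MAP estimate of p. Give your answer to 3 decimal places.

Prior: Beta(2, 6.3).
Data: 18 successes in 32 trials. The binomial likelihood contributes p^18(1−p)^14, so the posterior is Beta(2+18, 6.3+14) = Beta(20, 20.3).
For Beta(a, b) with a, b > 1 the mode is (a−1)/(a+b−2) = 19/38.3 ≈ 0.496.

p̂_MAP = 0.496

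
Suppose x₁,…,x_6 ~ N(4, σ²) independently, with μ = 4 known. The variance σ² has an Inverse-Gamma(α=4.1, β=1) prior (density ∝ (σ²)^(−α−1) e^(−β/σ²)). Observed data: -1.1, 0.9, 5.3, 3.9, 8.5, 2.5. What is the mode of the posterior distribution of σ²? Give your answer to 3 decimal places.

σ̂²_MAP = 3.816

Sum of squared deviations about the known mean: SS = (-1.1−4)² + (0.9−4)² + (5.3−4)² + (3.9−4)² + (8.5−4)² + (2.5−4)² = 59.82.
The Normal likelihood contributes (σ²)^(−n/2) exp(−SS/(2σ²)), so the posterior is Inverse-Gamma(α + n/2, β + SS/2) = Inverse-Gamma(7.1, 30.91).
The mode of Inverse-Gamma(a, b) is b/(a+1) = 30.91/8.1 ≈ 3.816.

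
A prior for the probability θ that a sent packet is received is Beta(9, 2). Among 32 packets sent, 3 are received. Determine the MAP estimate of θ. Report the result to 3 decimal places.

Prior: Beta(9, 2).
Data: 3 successes in 32 trials. The binomial likelihood contributes θ^3(1−θ)^29, so the posterior is Beta(9+3, 2+29) = Beta(12, 31).
For Beta(a, b) with a, b > 1 the mode is (a−1)/(a+b−2) = 11/41 ≈ 0.268.

θ̂_MAP = 0.268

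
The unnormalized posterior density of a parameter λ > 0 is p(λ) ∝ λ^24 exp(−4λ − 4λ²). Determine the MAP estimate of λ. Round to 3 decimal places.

λ̂_MAP = 1.500

ℓ'(λ) = 24/λ − 4 − 8λ. Setting this to zero and multiplying by λ: 8λ² + 4λ − 24 = 0.
λ = (−4 + √(4² + 4·8·24)) / (2·8) = (−4 + √784) / 16 = (−4 + 28)/16 = 3/2.
ℓ''(λ) = −24/λ² − 8 < 0, confirming a maximum.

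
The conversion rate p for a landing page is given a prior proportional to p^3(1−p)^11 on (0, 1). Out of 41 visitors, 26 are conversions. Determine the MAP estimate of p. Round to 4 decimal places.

p̂_MAP = 0.5273

The prior density ∝ p^3(1−p)^11 is the kernel of Beta(4, 12).
Data: 26 successes in 41 trials. The binomial likelihood contributes p^26(1−p)^15, so the posterior is Beta(4+26, 12+15) = Beta(30, 27).
For Beta(a, b) with a, b > 1 the mode is (a−1)/(a+b−2) = 29/55 ≈ 0.5273.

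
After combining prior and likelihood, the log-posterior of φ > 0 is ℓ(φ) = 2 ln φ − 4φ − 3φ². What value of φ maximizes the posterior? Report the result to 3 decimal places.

ℓ'(φ) = 2/φ − 4 − 6φ. Setting this to zero and multiplying by φ: 6φ² + 4φ − 2 = 0.
φ = (−4 + √(4² + 4·6·2)) / (2·6) = (−4 + √64) / 12 = (−4 + 8)/12 = 1/3.
ℓ''(φ) = −2/φ² − 6 < 0, confirming a maximum.

φ̂_MAP = 0.333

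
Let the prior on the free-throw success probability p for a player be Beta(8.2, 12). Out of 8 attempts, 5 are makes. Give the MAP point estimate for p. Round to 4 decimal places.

Prior: Beta(8.2, 12).
Data: 5 successes in 8 trials. The binomial likelihood contributes p^5(1−p)^3, so the posterior is Beta(8.2+5, 12+3) = Beta(13.2, 15).
For Beta(a, b) with a, b > 1 the mode is (a−1)/(a+b−2) = 12.2/26.2 ≈ 0.4656.

p̂_MAP = 0.4656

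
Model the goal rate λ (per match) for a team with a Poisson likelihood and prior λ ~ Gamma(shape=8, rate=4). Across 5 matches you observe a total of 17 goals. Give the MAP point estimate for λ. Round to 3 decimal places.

Σxᵢ = 17, n = 5.
Posterior ∝ λ^7e^(−4λ) · λ^17e^(−5λ) = λ^24e^(−9λ), i.e. Gamma(shape=25, rate=9).
The mode of a Gamma(a, b) with a ≥ 1 (shape–rate) is (a−1)/b = 24/9 ≈ 2.667.

λ̂_MAP = 2.667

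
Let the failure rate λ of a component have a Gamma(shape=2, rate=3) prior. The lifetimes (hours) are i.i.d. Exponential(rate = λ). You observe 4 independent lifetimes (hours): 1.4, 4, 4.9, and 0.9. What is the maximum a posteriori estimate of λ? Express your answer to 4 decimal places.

The Exponential(rate=λ) likelihood is ∝ λ^n e^(−λΣtᵢ). Here n = 4 and Σtᵢ = 1.4 + 4 + 4.9 + 0.9 = 11.2.
Posterior ∝ λe^(−3λ) · λ^4e^(−11.2λ) = λ^5e^(−14.2λ), i.e. Gamma(6, 14.2).
Mode = (a−1)/b = 5/14.2 ≈ 0.3521.

λ̂_MAP = 0.3521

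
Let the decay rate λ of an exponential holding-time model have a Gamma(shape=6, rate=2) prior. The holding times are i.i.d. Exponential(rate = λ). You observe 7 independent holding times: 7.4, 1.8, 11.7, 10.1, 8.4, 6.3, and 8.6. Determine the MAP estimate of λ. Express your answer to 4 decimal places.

λ̂_MAP = 0.2131

The Exponential(rate=λ) likelihood is ∝ λ^n e^(−λΣtᵢ). Here n = 7 and Σtᵢ = 7.4 + 1.8 + 11.7 + 10.1 + 8.4 + 6.3 + 8.6 = 54.3.
Posterior ∝ λ^5e^(−2λ) · λ^7e^(−54.3λ) = λ^12e^(−56.3λ), i.e. Gamma(13, 56.3).
Mode = (a−1)/b = 12/56.3 ≈ 0.2131.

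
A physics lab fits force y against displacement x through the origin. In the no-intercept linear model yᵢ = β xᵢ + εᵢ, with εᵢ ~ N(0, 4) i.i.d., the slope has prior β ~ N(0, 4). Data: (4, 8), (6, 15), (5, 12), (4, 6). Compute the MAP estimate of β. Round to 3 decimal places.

log p(β | y) = −Σ(yᵢ − βxᵢ)²/(2·4) − β²/(2·4) + const.
Setting the derivative to zero: Σxᵢ(yᵢ − βxᵢ)/4 − β/4 = 0, so β = Σxᵢyᵢ / (Σxᵢ² + σ²/τ²).
Σxᵢyᵢ = 4·8 + 6·15 + 5·12 + 4·6 = 206; Σxᵢ² = 93; σ²/τ² = 1.
β̂_MAP = 206 / (93 + 1) = 206/94 ≈ 2.191.

β̂_MAP = 2.191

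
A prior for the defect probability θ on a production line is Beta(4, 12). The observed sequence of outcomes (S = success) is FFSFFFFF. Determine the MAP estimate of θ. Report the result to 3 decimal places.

θ̂_MAP = 0.182

Prior: Beta(4, 12).
Data: 1 success in 8 trials (from the sequence). The binomial likelihood contributes θ(1−θ)^7, so the posterior is Beta(4+1, 12+7) = Beta(5, 19).
For Beta(a, b) with a, b > 1 the mode is (a−1)/(a+b−2) = 4/22 ≈ 0.182.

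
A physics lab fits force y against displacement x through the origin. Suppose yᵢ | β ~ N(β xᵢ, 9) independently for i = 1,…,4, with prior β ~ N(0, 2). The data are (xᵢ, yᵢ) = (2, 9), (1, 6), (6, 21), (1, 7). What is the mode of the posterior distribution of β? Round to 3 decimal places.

β̂_MAP = 3.376

log p(β | y) = −Σ(yᵢ − βxᵢ)²/(2·9) − β²/(2·2) + const.
Setting the derivative to zero: Σxᵢ(yᵢ − βxᵢ)/9 − β/2 = 0, so β = Σxᵢyᵢ / (Σxᵢ² + σ²/τ²).
Σxᵢyᵢ = 2·9 + 1·6 + 6·21 + 1·7 = 157; Σxᵢ² = 42; σ²/τ² = 4.5.
β̂_MAP = 157 / (42 + 4.5) = 157/46.5 ≈ 3.376.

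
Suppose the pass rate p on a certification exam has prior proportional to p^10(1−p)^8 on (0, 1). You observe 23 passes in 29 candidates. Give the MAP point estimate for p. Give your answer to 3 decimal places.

p̂_MAP = 0.702

The prior density ∝ p^10(1−p)^8 is the kernel of Beta(11, 9).
Data: 23 successes in 29 trials. The binomial likelihood contributes p^23(1−p)^6, so the posterior is Beta(11+23, 9+6) = Beta(34, 15).
For Beta(a, b) with a, b > 1 the mode is (a−1)/(a+b−2) = 33/47 ≈ 0.702.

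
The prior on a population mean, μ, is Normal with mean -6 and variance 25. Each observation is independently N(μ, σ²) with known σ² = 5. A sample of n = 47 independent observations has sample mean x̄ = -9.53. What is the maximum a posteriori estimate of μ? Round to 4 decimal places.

n = 47, x̄ = -9.53.
For a Normal prior and Normal likelihood with known variance, the posterior is Normal; its mode equals its mean, the precision-weighted average.
Prior precision 1/σ₀² = 1/25 = 0.04; data precision n/σ² = 47/5 = 9.4.
μ̂ = (0.04·(-6) + 9.4·(-9.53)) / (0.04 + 9.4) = (-89.822)/9.44 = -44911/4720 ≈ -9.5150.

μ̂_MAP = -9.5150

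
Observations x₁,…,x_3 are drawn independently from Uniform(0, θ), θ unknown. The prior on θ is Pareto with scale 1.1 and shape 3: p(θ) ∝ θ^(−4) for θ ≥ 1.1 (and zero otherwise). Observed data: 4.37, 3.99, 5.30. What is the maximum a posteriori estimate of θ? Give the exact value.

θ̂_MAP = 5.30

The Uniform(0, θ) likelihood is θ^(−n) for θ ≥ max(xᵢ), zero otherwise. Here max(xᵢ) = 5.30.
Posterior ∝ θ^(−4) · θ^(−3) = θ^(−7) on θ ≥ max(1.1, 5.30) = 5.30.
This density is strictly decreasing in θ, so the posterior mode lies at the lower boundary of the support.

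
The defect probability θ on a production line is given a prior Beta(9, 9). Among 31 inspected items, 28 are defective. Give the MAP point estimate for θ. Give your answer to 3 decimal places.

θ̂_MAP = 0.766

Prior: Beta(9, 9).
Data: 28 successes in 31 trials. The binomial likelihood contributes θ^28(1−θ)^3, so the posterior is Beta(9+28, 9+3) = Beta(37, 12).
For Beta(a, b) with a, b > 1 the mode is (a−1)/(a+b−2) = 36/47 ≈ 0.766.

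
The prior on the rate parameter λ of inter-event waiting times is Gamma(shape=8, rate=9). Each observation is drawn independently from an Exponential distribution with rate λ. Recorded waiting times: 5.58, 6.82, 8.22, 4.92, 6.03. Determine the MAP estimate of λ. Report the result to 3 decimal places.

λ̂_MAP = 0.296

The Exponential(rate=λ) likelihood is ∝ λ^n e^(−λΣtᵢ). Here n = 5 and Σtᵢ = 5.58 + 6.82 + 8.22 + 4.92 + 6.03 = 31.57.
Posterior ∝ λ^7e^(−9λ) · λ^5e^(−31.57λ) = λ^12e^(−40.57λ), i.e. Gamma(13, 40.57).
Mode = (a−1)/b = 12/40.57 ≈ 0.296.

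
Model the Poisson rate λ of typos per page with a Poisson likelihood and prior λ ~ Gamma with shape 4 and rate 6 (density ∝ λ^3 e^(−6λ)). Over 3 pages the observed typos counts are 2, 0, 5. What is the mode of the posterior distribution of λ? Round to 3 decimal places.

λ̂_MAP = 1.111

Σxᵢ = 2+0+5 = 7, with n = 3.
Posterior ∝ λ^3e^(−6λ) · λ^7e^(−3λ) = λ^10e^(−9λ), i.e. Gamma(shape=11, rate=9).
The mode of a Gamma(a, b) with a ≥ 1 (shape–rate) is (a−1)/b = 10/9 ≈ 1.111.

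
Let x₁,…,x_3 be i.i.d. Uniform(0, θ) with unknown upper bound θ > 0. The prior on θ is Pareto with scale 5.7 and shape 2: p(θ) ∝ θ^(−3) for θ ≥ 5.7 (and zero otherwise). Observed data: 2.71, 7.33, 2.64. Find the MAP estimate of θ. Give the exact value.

θ̂_MAP = 7.33

The Uniform(0, θ) likelihood is θ^(−n) for θ ≥ max(xᵢ), zero otherwise. Here max(xᵢ) = 7.33.
Posterior ∝ θ^(−3) · θ^(−3) = θ^(−6) on θ ≥ max(5.7, 7.33) = 7.33.
This density is strictly decreasing in θ, so the posterior mode lies at the lower boundary of the support.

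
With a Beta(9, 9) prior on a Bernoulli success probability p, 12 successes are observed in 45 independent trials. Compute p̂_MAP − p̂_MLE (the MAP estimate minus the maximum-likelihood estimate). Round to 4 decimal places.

MAP − MLE = 0.0612

Posterior is Beta(21, 42); MAP = (21−1)/(63−2) = 20/61 ≈ 0.32787.
MLE ignores the prior: p̂_MLE = k/n = 12/45 ≈ 0.26667.
Difference = 20/61 − 12/45 = 56/915 ≈ 0.0612.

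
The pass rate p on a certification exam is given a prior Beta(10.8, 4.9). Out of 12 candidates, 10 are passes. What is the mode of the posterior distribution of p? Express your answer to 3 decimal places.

p̂_MAP = 0.770

Prior: Beta(10.8, 4.9).
Data: 10 successes in 12 trials. The binomial likelihood contributes p^10(1−p)^2, so the posterior is Beta(10.8+10, 4.9+2) = Beta(20.8, 6.9).
For Beta(a, b) with a, b > 1 the mode is (a−1)/(a+b−2) = 19.8/25.7 ≈ 0.770.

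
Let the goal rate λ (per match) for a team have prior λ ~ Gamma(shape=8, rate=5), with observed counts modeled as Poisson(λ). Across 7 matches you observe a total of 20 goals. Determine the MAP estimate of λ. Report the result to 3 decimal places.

Σxᵢ = 20, n = 7.
Posterior ∝ λ^7e^(−5λ) · λ^20e^(−7λ) = λ^27e^(−12λ), i.e. Gamma(shape=28, rate=12).
The mode of a Gamma(a, b) with a ≥ 1 (shape–rate) is (a−1)/b = 27/12 ≈ 2.250.

λ̂_MAP = 2.250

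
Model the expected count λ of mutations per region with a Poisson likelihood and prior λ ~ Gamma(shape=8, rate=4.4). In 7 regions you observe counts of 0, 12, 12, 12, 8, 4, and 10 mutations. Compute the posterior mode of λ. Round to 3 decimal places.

Σxᵢ = 0+12+12+12+8+4+10 = 58, with n = 7.
Posterior ∝ λ^7e^(−4.4λ) · λ^58e^(−7λ) = λ^65e^(−11.4λ), i.e. Gamma(shape=66, rate=11.4).
The mode of a Gamma(a, b) with a ≥ 1 (shape–rate) is (a−1)/b = 65/11.4 ≈ 5.702.

λ̂_MAP = 5.702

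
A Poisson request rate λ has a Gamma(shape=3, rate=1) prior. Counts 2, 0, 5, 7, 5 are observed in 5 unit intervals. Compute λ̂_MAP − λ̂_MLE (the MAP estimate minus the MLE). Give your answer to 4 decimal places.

MAP − MLE = -0.3000

Σxᵢ = 19. Posterior is Gamma(22, 6); MAP = (22−1)/6 = 21/6 ≈ 3.50000.
MLE = x̄ = 19/5 ≈ 3.80000.
Difference = 21/6 − 19/5 = -3/10 ≈ -0.3000.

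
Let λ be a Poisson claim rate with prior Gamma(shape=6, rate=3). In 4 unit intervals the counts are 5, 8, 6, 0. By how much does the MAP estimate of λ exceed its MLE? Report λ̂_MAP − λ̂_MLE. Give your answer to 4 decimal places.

Σxᵢ = 19. Posterior is Gamma(25, 7); MAP = (25−1)/7 = 24/7 ≈ 3.42857.
MLE = x̄ = 19/4 ≈ 4.75000.
Difference = 24/7 − 19/4 = -37/28 ≈ -1.3214.

MAP − MLE = -1.3214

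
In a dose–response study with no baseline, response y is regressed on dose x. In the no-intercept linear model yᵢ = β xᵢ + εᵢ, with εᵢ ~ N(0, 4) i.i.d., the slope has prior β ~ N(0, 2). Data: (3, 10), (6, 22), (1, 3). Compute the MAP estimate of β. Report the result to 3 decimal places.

log p(β | y) = −Σ(yᵢ − βxᵢ)²/(2·4) − β²/(2·2) + const.
Setting the derivative to zero: Σxᵢ(yᵢ − βxᵢ)/4 − β/2 = 0, so β = Σxᵢyᵢ / (Σxᵢ² + σ²/τ²).
Σxᵢyᵢ = 3·10 + 6·22 + 1·3 = 165; Σxᵢ² = 46; σ²/τ² = 2.
β̂_MAP = 165 / (46 + 2) = 165/48 ≈ 3.438.

β̂_MAP = 3.438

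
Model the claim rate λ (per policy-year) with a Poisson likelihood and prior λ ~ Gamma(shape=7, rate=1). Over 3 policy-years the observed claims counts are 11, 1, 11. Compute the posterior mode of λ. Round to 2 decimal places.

Σxᵢ = 11+1+11 = 23, with n = 3.
Posterior ∝ λ^6e^(−1λ) · λ^23e^(−3λ) = λ^29e^(−4λ), i.e. Gamma(shape=30, rate=4).
The mode of a Gamma(a, b) with a ≥ 1 (shape–rate) is (a−1)/b = 29/4 ≈ 7.25.

λ̂_MAP = 7.25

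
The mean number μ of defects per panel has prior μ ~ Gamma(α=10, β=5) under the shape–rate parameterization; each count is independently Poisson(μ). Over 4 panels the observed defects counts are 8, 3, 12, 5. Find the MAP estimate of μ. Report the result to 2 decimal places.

Σxᵢ = 8+3+12+5 = 28, with n = 4.
Posterior ∝ μ^9e^(−5μ) · μ^28e^(−4μ) = μ^37e^(−9μ), i.e. Gamma(shape=38, rate=9).
The mode of a Gamma(a, b) with a ≥ 1 (shape–rate) is (a−1)/b = 37/9 ≈ 4.11.

μ̂_MAP = 4.11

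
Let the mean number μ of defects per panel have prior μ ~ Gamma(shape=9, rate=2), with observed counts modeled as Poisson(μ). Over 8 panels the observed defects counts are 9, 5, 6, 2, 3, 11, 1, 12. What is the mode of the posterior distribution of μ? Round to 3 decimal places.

Σxᵢ = 9+5+6+2+3+11+1+12 = 49, with n = 8.
Posterior ∝ μ^8e^(−2μ) · μ^49e^(−8μ) = μ^57e^(−10μ), i.e. Gamma(shape=58, rate=10).
The mode of a Gamma(a, b) with a ≥ 1 (shape–rate) is (a−1)/b = 57/10 ≈ 5.700.

μ̂_MAP = 5.700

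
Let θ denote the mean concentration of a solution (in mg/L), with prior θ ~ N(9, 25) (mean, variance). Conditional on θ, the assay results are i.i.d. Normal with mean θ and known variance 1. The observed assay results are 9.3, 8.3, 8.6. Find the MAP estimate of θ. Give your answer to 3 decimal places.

θ̂_MAP = 8.737

n = 3; x̄ = (9.3 + 8.3 + 8.6)/3 = 26.2/3 = 131/15 ≈ 8.7333.
For a Normal prior and Normal likelihood with known variance, the posterior is Normal; its mode equals its mean, the precision-weighted average.
Prior precision 1/σ₀² = 1/25 = 0.04; data precision n/σ² = 3/1 = 3.
θ̂ = (0.04·9 + 3·(131/15)) / (0.04 + 3) = 26.56/3.04 = 166/19 ≈ 8.737.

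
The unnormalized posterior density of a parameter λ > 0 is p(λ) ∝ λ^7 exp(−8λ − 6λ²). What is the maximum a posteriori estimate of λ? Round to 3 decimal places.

ℓ'(λ) = 7/λ − 8 − 12λ. Setting this to zero and multiplying by λ: 12λ² + 8λ − 7 = 0.
λ = (−8 + √(8² + 4·12·7)) / (2·12) = (−8 + √400) / 24 = (−8 + 20)/24 = 1/2.
ℓ''(λ) = −7/λ² − 12 < 0, confirming a maximum.

λ̂_MAP = 0.500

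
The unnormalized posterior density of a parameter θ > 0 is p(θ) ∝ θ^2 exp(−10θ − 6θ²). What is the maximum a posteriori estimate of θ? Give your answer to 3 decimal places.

θ̂_MAP = 0.167

ℓ'(θ) = 2/θ − 10 − 12θ. Setting this to zero and multiplying by θ: 12θ² + 10θ − 2 = 0.
θ = (−10 + √(10² + 4·12·2)) / (2·12) = (−10 + √196) / 24 = (−10 + 14)/24 = 1/6.
ℓ''(θ) = −2/θ² − 12 < 0, confirming a maximum.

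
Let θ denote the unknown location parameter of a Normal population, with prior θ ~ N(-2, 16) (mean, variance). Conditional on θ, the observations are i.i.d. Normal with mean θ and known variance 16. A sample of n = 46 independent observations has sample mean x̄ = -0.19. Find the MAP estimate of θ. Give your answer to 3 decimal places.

n = 46, x̄ = -0.19.
For a Normal prior and Normal likelihood with known variance, the posterior is Normal; its mode equals its mean, the precision-weighted average.
Prior precision 1/σ₀² = 1/16 = 0.0625; data precision n/σ² = 46/16 = 2.875.
θ̂ = (0.0625·(-2) + 2.875·(-0.19)) / (0.0625 + 2.875) = (-0.67125)/2.9375 = -537/2350 ≈ -0.229.

θ̂_MAP = -0.229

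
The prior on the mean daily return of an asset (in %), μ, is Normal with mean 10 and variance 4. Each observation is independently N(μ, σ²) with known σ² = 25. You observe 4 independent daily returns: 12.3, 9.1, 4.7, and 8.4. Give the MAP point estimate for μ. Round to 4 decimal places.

μ̂_MAP = 9.4634

n = 4; x̄ = (12.3 + 9.1 + 4.7 + 8.4)/4 = 34.5/4 = 8.625.
For a Normal prior and Normal likelihood with known variance, the posterior is Normal; its mode equals its mean, the precision-weighted average.
Prior precision 1/σ₀² = 1/4 = 0.25; data precision n/σ² = 4/25 = 0.16.
μ̂ = (0.25·10 + 0.16·8.625) / (0.25 + 0.16) = 3.88/0.41 = 388/41 ≈ 9.4634.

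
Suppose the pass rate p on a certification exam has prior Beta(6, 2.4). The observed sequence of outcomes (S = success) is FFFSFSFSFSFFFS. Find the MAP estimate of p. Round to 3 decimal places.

Prior: Beta(6, 2.4).
Data: 5 successes in 14 trials (from the sequence). The binomial likelihood contributes p^5(1−p)^9, so the posterior is Beta(6+5, 2.4+9) = Beta(11, 11.4).
For Beta(a, b) with a, b > 1 the mode is (a−1)/(a+b−2) = 10/20.4 ≈ 0.490.

p̂_MAP = 0.490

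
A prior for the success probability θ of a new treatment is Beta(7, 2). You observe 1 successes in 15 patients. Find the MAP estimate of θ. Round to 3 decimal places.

Prior: Beta(7, 2).
Data: 1 success in 15 trials. The binomial likelihood contributes θ(1−θ)^14, so the posterior is Beta(7+1, 2+14) = Beta(8, 16).
For Beta(a, b) with a, b > 1 the mode is (a−1)/(a+b−2) = 7/22 ≈ 0.318.

θ̂_MAP = 0.318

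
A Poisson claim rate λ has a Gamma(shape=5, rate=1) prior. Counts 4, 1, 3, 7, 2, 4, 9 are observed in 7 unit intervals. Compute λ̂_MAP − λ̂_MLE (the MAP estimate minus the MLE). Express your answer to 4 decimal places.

MAP − MLE = -0.0357

Σxᵢ = 30. Posterior is Gamma(35, 8); MAP = (35−1)/8 = 34/8 ≈ 4.25000.
MLE = x̄ = 30/7 ≈ 4.28571.
Difference = 34/8 − 30/7 = -1/28 ≈ -0.0357.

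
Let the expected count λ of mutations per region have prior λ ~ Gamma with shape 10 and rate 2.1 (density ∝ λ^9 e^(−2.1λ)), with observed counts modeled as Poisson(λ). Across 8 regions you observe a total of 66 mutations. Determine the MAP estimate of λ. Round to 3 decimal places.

Σxᵢ = 66, n = 8.
Posterior ∝ λ^9e^(−2.1λ) · λ^66e^(−8λ) = λ^75e^(−10.1λ), i.e. Gamma(shape=76, rate=10.1).
The mode of a Gamma(a, b) with a ≥ 1 (shape–rate) is (a−1)/b = 75/10.1 ≈ 7.426.

λ̂_MAP = 7.426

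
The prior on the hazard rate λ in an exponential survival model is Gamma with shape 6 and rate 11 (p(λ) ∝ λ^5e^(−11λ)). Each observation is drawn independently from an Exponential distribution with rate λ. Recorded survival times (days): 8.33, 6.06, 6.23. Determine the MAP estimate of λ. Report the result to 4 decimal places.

The Exponential(rate=λ) likelihood is ∝ λ^n e^(−λΣtᵢ). Here n = 3 and Σtᵢ = 8.33 + 6.06 + 6.23 = 20.62.
Posterior ∝ λ^5e^(−11λ) · λ^3e^(−20.62λ) = λ^8e^(−31.62λ), i.e. Gamma(9, 31.62).
Mode = (a−1)/b = 8/31.62 ≈ 0.2530.

λ̂_MAP = 0.2530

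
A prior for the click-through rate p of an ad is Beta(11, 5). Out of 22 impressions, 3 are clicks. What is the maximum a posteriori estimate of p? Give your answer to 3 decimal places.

p̂_MAP = 0.361

Prior: Beta(11, 5).
Data: 3 successes in 22 trials. The binomial likelihood contributes p^3(1−p)^19, so the posterior is Beta(11+3, 5+19) = Beta(14, 24).
For Beta(a, b) with a, b > 1 the mode is (a−1)/(a+b−2) = 13/36 ≈ 0.361.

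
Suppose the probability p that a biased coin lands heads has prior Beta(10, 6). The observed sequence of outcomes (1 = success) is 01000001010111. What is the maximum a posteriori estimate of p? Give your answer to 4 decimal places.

p̂_MAP = 0.5357

Prior: Beta(10, 6).
Data: 6 successes in 14 trials (from the sequence). The binomial likelihood contributes p^6(1−p)^8, so the posterior is Beta(10+6, 6+8) = Beta(16, 14).
For Beta(a, b) with a, b > 1 the mode is (a−1)/(a+b−2) = 15/28 ≈ 0.5357.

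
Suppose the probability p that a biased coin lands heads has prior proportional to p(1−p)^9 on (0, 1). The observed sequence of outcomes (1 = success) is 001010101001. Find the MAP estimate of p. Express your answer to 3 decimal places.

The prior density ∝ p(1−p)^9 is the kernel of Beta(2, 10).
Data: 5 successes in 12 trials (from the sequence). The binomial likelihood contributes p^5(1−p)^7, so the posterior is Beta(2+5, 10+7) = Beta(7, 17).
For Beta(a, b) with a, b > 1 the mode is (a−1)/(a+b−2) = 6/22 ≈ 0.273.

p̂_MAP = 0.273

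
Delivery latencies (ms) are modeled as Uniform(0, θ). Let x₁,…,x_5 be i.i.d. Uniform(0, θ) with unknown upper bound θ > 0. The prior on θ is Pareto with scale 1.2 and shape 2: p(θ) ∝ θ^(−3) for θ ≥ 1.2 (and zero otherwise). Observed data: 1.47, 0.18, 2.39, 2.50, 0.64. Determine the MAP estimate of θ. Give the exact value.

θ̂_MAP = 2.50

The Uniform(0, θ) likelihood is θ^(−n) for θ ≥ max(xᵢ), zero otherwise. Here max(xᵢ) = 2.50.
Posterior ∝ θ^(−3) · θ^(−5) = θ^(−8) on θ ≥ max(1.2, 2.50) = 2.50.
This density is strictly decreasing in θ, so the posterior mode lies at the lower boundary of the support.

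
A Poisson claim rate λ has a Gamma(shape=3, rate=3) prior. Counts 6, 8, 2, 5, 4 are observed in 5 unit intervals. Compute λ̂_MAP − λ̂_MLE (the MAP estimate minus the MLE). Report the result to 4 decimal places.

MAP − MLE = -1.6250

Σxᵢ = 25. Posterior is Gamma(28, 8); MAP = (28−1)/8 = 27/8 ≈ 3.37500.
MLE = x̄ = 25/5 ≈ 5.00000.
Difference = 27/8 − 25/5 = -13/8 ≈ -1.6250.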